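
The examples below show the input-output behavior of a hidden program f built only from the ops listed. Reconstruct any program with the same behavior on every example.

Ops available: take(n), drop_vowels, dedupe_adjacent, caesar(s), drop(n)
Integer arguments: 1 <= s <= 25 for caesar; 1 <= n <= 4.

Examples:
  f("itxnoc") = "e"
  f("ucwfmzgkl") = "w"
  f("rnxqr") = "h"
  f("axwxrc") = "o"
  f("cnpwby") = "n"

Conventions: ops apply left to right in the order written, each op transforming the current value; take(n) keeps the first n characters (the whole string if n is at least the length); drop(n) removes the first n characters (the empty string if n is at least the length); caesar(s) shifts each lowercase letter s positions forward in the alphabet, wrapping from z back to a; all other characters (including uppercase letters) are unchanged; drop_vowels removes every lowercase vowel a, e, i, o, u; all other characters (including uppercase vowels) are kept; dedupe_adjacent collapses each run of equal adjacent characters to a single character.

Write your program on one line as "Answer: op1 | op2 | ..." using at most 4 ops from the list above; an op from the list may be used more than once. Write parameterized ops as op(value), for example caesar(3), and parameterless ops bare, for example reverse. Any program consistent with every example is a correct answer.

drop(3) | take(1) | caesar(17)

Check, running the answer program on each example:
  "itxnoc" -> "noc" -> "n" -> "e"
  "ucwfmzgkl" -> "fmzgkl" -> "f" -> "w"
  "rnxqr" -> "qr" -> "q" -> "h"
  "axwxrc" -> "xrc" -> "x" -> "o"
  "cnpwby" -> "wby" -> "w" -> "n"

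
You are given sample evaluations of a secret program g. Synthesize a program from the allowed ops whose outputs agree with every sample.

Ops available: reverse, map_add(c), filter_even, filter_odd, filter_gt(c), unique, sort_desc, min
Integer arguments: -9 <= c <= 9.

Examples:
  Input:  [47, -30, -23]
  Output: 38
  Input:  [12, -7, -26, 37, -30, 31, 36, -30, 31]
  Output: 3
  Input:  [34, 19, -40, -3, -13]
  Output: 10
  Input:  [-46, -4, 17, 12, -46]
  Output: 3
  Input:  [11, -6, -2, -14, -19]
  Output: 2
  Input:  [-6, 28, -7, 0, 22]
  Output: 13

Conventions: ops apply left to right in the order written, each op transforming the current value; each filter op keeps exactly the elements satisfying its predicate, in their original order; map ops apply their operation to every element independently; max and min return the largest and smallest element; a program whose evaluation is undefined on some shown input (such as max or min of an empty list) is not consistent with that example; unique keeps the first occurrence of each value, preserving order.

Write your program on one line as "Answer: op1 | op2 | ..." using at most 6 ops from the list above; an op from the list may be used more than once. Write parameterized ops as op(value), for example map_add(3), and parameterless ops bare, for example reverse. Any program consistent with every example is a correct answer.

unique | map_add(-9) | sort_desc | filter_gt(1) | min

Check, running the answer program on each example:
  [47, -30, -23] -> [47, -30, -23] -> [38, -39, -32] -> [38, -32, -39] -> [38] -> 38
  [12, -7, -26, 37, -30, 31, 36, -30, 31] -> [12, -7, -26, 37, -30, 31, 36] -> [3, -16, -35, 28, -39, 22, 27] -> [28, 27, 22, 3, -16, -35, -39] -> [28, 27, 22, 3] -> 3
  [34, 19, -40, -3, -13] -> [34, 19, -40, -3, -13] -> [25, 10, -49, -12, -22] -> [25, 10, -12, -22, -49] -> [25, 10] -> 10
  [-46, -4, 17, 12, -46] -> [-46, -4, 17, 12] -> [-55, -13, 8, 3] -> [8, 3, -13, -55] -> [8, 3] -> 3
  [11, -6, -2, -14, -19] -> [11, -6, -2, -14, -19] -> [2, -15, -11, -23, -28] -> [2, -11, -15, -23, -28] -> [2] -> 2
  [-6, 28, -7, 0, 22] -> [-6, 28, -7, 0, 22] -> [-15, 19, -16, -9, 13] -> [19, 13, -9, -15, -16] -> [19, 13] -> 13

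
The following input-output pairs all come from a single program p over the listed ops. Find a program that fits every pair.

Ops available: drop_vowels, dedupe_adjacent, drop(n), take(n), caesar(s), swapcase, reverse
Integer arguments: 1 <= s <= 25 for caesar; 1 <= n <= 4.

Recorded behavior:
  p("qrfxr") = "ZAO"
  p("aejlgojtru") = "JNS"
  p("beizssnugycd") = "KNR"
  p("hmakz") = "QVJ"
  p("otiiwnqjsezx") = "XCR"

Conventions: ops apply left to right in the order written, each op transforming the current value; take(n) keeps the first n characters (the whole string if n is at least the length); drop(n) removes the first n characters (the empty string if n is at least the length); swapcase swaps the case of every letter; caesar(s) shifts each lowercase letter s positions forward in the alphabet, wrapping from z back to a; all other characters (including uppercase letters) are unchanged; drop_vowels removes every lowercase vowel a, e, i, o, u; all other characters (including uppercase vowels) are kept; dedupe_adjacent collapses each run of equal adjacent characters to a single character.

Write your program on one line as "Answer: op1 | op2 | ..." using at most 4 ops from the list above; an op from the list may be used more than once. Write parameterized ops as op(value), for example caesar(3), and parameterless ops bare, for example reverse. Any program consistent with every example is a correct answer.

caesar(9) | take(3) | swapcase

Check, running the answer program on each example:
  "qrfxr" -> "zaoga" -> "zao" -> "ZAO"
  "aejlgojtru" -> "jnsupxscad" -> "jns" -> "JNS"
  "beizssnugycd" -> "knribbwdphlm" -> "knr" -> "KNR"
  "hmakz" -> "qvjti" -> "qvj" -> "QVJ"
  "otiiwnqjsezx" -> "xcrrfwzsbnig" -> "xcr" -> "XCR"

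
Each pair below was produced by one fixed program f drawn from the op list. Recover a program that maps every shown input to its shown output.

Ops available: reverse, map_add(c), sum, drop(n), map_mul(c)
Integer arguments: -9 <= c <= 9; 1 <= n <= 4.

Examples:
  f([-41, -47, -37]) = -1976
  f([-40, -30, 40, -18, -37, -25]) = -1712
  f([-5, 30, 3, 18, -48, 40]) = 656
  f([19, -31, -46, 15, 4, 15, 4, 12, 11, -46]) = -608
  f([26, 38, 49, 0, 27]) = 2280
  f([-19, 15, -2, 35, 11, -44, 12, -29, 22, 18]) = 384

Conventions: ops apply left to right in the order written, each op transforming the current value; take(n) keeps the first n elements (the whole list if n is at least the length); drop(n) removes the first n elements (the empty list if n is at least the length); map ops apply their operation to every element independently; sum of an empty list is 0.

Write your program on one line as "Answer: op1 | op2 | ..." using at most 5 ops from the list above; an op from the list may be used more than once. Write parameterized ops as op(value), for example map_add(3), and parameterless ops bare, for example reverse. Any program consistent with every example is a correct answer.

map_mul(4) | map_mul(4) | reverse | map_add(8) | sum

Check, running the answer program on each example:
  [-41, -47, -37] -> [-164, -188, -148] -> [-656, -752, -592] -> [-592, -752, -656] -> [-584, -744, -648] -> -1976
  [-40, -30, 40, -18, -37, -25] -> [-160, -120, 160, -72, -148, -100] -> [-640, -480, 640, -288, -592, -400] -> [-400, -592, -288, 640, -480, -640] -> [-392, -584, -280, 648, -472, -632] -> -1712
  [-5, 30, 3, 18, -48, 40] -> [-20, 120, 12, 72, -192, 160] -> [-80, 480, 48, 288, -768, 640] -> [640, -768, 288, 48, 480, -80] -> [648, -760, 296, 56, 488, -72] -> 656
  [19, -31, -46, 15, 4, 15, 4, 12, 11, -46] -> [76, -124, -184, 60, 16, 60, 16, 48, 44, -184] -> [304, -496, -736, 240, 64, 240, 64, 192, 176, -736] -> [-736, 176, 192, 64, 240, 64, 240, -736, -496, 304] -> [-728, 184, 200, 72, 248, 72, 248, -728, -488, 312] -> -608
  [26, 38, 49, 0, 27] -> [104, 152, 196, 0, 108] -> [416, 608, 784, 0, 432] -> [432, 0, 784, 608, 416] -> [440, 8, 792, 616, 424] -> 2280
  [-19, 15, -2, 35, 11, -44, 12, -29, 22, 18] -> [-76, 60, -8, 140, 44, -176, 48, -116, 88, 72] -> [-304, 240, -32, 560, 176, -704, 192, -464, 352, 288] -> [288, 352, -464, 192, -704, 176, 560, -32, 240, -304] -> [296, 360, -456, 200, -696, 184, 568, -24, 248, -296] -> 384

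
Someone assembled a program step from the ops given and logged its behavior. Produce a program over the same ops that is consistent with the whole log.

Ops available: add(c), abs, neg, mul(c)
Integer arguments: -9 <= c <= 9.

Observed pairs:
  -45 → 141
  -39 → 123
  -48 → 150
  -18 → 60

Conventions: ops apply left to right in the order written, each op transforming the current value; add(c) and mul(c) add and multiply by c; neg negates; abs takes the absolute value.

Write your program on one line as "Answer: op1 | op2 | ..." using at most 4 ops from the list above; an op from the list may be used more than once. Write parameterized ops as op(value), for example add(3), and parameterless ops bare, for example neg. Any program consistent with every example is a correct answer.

abs | add(-1) | add(3) | mul(3)

Check, running the answer program on each example:
  -45 -> 45 -> 44 -> 47 -> 141
  -39 -> 39 -> 38 -> 41 -> 123
  -48 -> 48 -> 47 -> 50 -> 150
  -18 -> 18 -> 17 -> 20 -> 60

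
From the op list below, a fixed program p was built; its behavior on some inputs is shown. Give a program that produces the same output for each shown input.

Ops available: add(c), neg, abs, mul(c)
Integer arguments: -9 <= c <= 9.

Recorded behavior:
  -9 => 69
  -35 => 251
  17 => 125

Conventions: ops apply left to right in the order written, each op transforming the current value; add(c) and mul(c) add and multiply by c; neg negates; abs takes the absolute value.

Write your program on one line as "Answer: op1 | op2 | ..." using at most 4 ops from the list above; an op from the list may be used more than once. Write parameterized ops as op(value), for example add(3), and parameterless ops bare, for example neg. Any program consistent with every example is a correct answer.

mul(7) | neg | abs | add(6)

Check, running the answer program on each example:
  -9 -> -63 -> 63 -> 63 -> 69
  -35 -> -245 -> 245 -> 245 -> 251
  17 -> 119 -> -119 -> 119 -> 125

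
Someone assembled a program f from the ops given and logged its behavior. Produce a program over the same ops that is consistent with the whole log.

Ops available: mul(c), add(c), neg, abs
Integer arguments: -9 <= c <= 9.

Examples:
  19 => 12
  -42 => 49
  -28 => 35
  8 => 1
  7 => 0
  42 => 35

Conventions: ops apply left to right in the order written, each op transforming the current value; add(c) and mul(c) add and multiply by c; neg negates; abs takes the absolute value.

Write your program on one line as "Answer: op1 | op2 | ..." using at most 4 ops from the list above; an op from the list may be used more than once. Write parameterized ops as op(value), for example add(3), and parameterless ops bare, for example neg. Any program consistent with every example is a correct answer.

add(-7) | neg | abs

Check, running the answer program on each example:
  19 -> 12 -> -12 -> 12
  -42 -> -49 -> 49 -> 49
  -28 -> -35 -> 35 -> 35
  8 -> 1 -> -1 -> 1
  7 -> 0 -> 0 -> 0
  42 -> 35 -> -35 -> 35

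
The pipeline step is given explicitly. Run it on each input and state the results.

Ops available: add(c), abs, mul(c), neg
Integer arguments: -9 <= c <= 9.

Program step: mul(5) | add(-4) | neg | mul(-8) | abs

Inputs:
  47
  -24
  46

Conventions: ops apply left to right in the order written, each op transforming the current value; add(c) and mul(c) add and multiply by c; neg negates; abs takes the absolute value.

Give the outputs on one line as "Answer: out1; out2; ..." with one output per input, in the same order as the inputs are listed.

Execution, op by op:
  47 -> 235 -> 231 -> -231 -> 1848 -> 1848
  -24 -> -120 -> -124 -> 124 -> -992 -> 992
  46 -> 230 -> 226 -> -226 -> 1808 -> 1808

1848; 992; 1808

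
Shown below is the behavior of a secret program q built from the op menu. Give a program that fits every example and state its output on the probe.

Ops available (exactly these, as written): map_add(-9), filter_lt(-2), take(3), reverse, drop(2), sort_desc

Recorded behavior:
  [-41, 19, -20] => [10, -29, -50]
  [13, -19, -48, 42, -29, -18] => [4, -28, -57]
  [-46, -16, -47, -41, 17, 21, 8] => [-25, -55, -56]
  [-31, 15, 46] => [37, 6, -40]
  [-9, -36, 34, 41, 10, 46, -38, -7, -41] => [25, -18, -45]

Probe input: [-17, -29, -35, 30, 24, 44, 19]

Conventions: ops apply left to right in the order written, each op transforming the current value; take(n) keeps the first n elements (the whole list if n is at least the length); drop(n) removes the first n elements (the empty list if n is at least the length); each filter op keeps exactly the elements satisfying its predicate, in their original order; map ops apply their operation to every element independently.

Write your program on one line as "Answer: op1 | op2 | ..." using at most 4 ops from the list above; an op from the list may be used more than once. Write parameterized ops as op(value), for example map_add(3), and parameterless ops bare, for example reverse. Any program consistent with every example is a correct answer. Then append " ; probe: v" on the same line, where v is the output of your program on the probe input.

take(3) | sort_desc | map_add(-9) ; probe: [-26, -38, -44]

Check, running the answer program on each example:
  [-41, 19, -20] -> [-41, 19, -20] -> [19, -20, -41] -> [10, -29, -50]
  [13, -19, -48, 42, -29, -18] -> [13, -19, -48] -> [13, -19, -48] -> [4, -28, -57]
  [-46, -16, -47, -41, 17, 21, 8] -> [-46, -16, -47] -> [-16, -46, -47] -> [-25, -55, -56]
  [-31, 15, 46] -> [-31, 15, 46] -> [46, 15, -31] -> [37, 6, -40]
  [-9, -36, 34, 41, 10, 46, -38, -7, -41] -> [-9, -36, 34] -> [34, -9, -36] -> [25, -18, -45]
  probe: [-17, -29, -35, 30, 24, 44, 19] -> [-17, -29, -35] -> [-17, -29, -35] -> [-26, -38, -44]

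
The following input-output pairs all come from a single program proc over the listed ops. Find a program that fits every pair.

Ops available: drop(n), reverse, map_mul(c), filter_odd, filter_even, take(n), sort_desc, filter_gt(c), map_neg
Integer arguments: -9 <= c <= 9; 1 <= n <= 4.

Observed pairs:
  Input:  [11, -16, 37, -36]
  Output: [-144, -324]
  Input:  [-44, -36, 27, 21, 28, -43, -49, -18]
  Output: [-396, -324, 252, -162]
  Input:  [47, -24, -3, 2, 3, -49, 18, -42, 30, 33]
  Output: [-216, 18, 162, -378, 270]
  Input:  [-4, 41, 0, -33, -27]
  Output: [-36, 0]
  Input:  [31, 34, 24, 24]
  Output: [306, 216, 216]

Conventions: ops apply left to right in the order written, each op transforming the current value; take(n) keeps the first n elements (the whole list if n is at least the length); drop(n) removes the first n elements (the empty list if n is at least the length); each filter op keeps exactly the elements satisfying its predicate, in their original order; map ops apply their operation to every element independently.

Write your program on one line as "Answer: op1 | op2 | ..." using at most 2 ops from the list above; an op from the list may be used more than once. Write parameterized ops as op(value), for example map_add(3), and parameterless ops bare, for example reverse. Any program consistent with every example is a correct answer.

map_mul(9) | filter_even

Check, running the answer program on each example:
  [11, -16, 37, -36] -> [99, -144, 333, -324] -> [-144, -324]
  [-44, -36, 27, 21, 28, -43, -49, -18] -> [-396, -324, 243, 189, 252, -387, -441, -162] -> [-396, -324, 252, -162]
  [47, -24, -3, 2, 3, -49, 18, -42, 30, 33] -> [423, -216, -27, 18, 27, -441, 162, -378, 270, 297] -> [-216, 18, 162, -378, 270]
  [-4, 41, 0, -33, -27] -> [-36, 369, 0, -297, -243] -> [-36, 0]
  [31, 34, 24, 24] -> [279, 306, 216, 216] -> [306, 216, 216]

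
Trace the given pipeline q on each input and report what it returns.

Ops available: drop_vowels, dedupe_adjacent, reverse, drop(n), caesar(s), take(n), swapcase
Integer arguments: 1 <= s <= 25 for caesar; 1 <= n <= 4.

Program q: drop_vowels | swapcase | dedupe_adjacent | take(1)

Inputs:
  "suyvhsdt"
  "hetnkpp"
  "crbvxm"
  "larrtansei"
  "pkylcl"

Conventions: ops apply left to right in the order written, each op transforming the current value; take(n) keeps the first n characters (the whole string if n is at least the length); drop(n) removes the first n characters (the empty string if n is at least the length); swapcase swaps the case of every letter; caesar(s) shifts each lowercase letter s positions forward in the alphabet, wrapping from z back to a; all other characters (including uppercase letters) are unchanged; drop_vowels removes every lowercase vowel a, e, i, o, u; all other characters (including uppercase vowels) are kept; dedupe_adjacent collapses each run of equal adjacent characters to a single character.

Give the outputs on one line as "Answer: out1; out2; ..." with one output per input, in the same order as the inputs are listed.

"S"; "H"; "C"; "L"; "P"

Execution, op by op:
  "suyvhsdt" -> "syvhsdt" -> "SYVHSDT" -> "SYVHSDT" -> "S"
  "hetnkpp" -> "htnkpp" -> "HTNKPP" -> "HTNKP" -> "H"
  "crbvxm" -> "crbvxm" -> "CRBVXM" -> "CRBVXM" -> "C"
  "larrtansei" -> "lrrtns" -> "LRRTNS" -> "LRTNS" -> "L"
  "pkylcl" -> "pkylcl" -> "PKYLCL" -> "PKYLCL" -> "P"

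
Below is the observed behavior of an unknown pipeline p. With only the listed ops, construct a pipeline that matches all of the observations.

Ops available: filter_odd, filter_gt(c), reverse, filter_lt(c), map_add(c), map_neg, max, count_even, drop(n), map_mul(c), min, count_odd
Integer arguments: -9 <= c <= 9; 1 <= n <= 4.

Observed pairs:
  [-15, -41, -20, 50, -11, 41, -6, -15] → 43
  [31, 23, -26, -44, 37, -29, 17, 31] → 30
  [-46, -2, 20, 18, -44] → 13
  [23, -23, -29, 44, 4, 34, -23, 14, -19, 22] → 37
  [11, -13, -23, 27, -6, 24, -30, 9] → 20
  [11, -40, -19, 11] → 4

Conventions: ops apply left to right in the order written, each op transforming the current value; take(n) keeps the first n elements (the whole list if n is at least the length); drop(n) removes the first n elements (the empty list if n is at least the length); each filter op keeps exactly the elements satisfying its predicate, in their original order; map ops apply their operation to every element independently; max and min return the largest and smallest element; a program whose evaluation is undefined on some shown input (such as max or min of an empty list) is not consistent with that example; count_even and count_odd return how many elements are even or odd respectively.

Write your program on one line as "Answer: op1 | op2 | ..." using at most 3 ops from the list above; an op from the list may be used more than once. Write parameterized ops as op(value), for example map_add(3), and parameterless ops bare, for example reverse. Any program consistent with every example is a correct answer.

reverse | map_add(-7) | max

Check, running the answer program on each example:
  [-15, -41, -20, 50, -11, 41, -6, -15] -> [-15, -6, 41, -11, 50, -20, -41, -15] -> [-22, -13, 34, -18, 43, -27, -48, -22] -> 43
  [31, 23, -26, -44, 37, -29, 17, 31] -> [31, 17, -29, 37, -44, -26, 23, 31] -> [24, 10, -36, 30, -51, -33, 16, 24] -> 30
  [-46, -2, 20, 18, -44] -> [-44, 18, 20, -2, -46] -> [-51, 11, 13, -9, -53] -> 13
  [23, -23, -29, 44, 4, 34, -23, 14, -19, 22] -> [22, -19, 14, -23, 34, 4, 44, -29, -23, 23] -> [15, -26, 7, -30, 27, -3, 37, -36, -30, 16] -> 37
  [11, -13, -23, 27, -6, 24, -30, 9] -> [9, -30, 24, -6, 27, -23, -13, 11] -> [2, -37, 17, -13, 20, -30, -20, 4] -> 20
  [11, -40, -19, 11] -> [11, -19, -40, 11] -> [4, -26, -47, 4] -> 4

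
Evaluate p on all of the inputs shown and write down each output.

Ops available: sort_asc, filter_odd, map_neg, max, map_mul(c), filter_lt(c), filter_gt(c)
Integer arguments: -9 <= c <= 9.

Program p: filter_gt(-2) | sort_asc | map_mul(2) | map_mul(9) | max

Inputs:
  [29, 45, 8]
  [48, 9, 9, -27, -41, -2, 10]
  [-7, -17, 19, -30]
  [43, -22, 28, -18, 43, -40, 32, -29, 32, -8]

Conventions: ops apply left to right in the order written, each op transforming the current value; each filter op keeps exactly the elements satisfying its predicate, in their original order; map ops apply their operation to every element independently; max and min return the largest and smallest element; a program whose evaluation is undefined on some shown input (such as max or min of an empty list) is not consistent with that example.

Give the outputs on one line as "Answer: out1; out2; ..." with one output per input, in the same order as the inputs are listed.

810; 864; 342; 774

Execution, op by op:
  [29, 45, 8] -> [29, 45, 8] -> [8, 29, 45] -> [16, 58, 90] -> [144, 522, 810] -> 810
  [48, 9, 9, -27, -41, -2, 10] -> [48, 9, 9, 10] -> [9, 9, 10, 48] -> [18, 18, 20, 96] -> [162, 162, 180, 864] -> 864
  [-7, -17, 19, -30] -> [19] -> [19] -> [38] -> [342] -> 342
  [43, -22, 28, -18, 43, -40, 32, -29, 32, -8] -> [43, 28, 43, 32, 32] -> [28, 32, 32, 43, 43] -> [56, 64, 64, 86, 86] -> [504, 576, 576, 774, 774] -> 774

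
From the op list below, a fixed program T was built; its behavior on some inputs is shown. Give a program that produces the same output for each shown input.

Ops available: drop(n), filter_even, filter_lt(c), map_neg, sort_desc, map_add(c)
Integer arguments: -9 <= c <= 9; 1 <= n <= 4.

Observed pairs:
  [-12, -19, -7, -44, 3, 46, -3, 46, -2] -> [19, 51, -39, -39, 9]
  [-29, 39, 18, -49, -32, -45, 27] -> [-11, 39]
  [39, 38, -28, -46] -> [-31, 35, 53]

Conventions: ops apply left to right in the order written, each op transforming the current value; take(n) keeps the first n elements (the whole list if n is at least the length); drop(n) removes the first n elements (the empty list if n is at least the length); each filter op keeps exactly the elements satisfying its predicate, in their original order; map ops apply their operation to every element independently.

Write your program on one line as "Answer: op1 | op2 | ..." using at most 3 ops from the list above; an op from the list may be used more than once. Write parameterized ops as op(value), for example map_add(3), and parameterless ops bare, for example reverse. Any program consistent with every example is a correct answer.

filter_even | map_neg | map_add(7)

Check, running the answer program on each example:
  [-12, -19, -7, -44, 3, 46, -3, 46, -2] -> [-12, -44, 46, 46, -2] -> [12, 44, -46, -46, 2] -> [19, 51, -39, -39, 9]
  [-29, 39, 18, -49, -32, -45, 27] -> [18, -32] -> [-18, 32] -> [-11, 39]
  [39, 38, -28, -46] -> [38, -28, -46] -> [-38, 28, 46] -> [-31, 35, 53]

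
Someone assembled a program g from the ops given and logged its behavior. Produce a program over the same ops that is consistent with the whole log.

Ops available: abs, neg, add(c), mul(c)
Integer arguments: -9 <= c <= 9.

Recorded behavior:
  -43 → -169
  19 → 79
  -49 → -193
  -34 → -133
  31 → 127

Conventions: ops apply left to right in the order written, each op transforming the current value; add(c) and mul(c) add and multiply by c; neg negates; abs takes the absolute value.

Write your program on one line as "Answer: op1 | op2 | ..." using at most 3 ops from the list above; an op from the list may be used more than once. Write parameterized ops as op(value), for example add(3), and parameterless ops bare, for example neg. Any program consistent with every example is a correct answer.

mul(4) | add(3)

Check, running the answer program on each example:
  -43 -> -172 -> -169
  19 -> 76 -> 79
  -49 -> -196 -> -193
  -34 -> -136 -> -133
  31 -> 124 -> 127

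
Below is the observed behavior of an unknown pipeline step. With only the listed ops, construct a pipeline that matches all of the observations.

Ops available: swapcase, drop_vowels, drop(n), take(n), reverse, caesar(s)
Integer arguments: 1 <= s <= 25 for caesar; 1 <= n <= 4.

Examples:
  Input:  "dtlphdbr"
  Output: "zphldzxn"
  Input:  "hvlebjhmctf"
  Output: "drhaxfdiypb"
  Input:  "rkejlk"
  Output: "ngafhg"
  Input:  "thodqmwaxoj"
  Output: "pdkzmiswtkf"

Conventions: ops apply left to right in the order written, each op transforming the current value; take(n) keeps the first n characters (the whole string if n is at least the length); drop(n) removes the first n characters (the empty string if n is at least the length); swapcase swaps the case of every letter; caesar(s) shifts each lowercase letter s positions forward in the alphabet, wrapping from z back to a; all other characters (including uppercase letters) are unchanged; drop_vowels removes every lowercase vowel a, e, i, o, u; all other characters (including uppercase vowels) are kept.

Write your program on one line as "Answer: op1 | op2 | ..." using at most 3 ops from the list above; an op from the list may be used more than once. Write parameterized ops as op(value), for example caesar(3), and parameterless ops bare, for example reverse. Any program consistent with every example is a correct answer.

caesar(2) | caesar(19) | caesar(1)

Check, running the answer program on each example:
  "dtlphdbr" -> "fvnrjfdt" -> "yogkcywm" -> "zphldzxn"
  "hvlebjhmctf" -> "jxngdljoevh" -> "cqgzwechxoa" -> "drhaxfdiypb"
  "rkejlk" -> "tmglnm" -> "mfzegf" -> "ngafhg"
  "thodqmwaxoj" -> "vjqfsoyczql" -> "ocjylhrvsje" -> "pdkzmiswtkf"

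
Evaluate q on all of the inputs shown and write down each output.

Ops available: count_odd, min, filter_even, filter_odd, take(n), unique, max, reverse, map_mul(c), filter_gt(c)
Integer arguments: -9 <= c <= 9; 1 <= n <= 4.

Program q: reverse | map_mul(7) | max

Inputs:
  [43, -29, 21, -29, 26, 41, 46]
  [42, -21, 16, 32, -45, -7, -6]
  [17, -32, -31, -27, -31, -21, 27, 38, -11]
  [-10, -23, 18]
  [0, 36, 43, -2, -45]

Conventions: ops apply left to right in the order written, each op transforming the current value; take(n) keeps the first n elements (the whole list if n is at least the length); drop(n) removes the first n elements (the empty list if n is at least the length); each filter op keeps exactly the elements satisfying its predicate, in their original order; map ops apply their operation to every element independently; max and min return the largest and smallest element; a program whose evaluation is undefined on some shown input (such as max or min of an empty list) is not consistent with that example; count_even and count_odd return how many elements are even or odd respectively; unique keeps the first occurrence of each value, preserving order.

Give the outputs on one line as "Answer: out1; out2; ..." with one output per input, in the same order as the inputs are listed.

322; 294; 266; 126; 301

Execution, op by op:
  [43, -29, 21, -29, 26, 41, 46] -> [46, 41, 26, -29, 21, -29, 43] -> [322, 287, 182, -203, 147, -203, 301] -> 322
  [42, -21, 16, 32, -45, -7, -6] -> [-6, -7, -45, 32, 16, -21, 42] -> [-42, -49, -315, 224, 112, -147, 294] -> 294
  [17, -32, -31, -27, -31, -21, 27, 38, -11] -> [-11, 38, 27, -21, -31, -27, -31, -32, 17] -> [-77, 266, 189, -147, -217, -189, -217, -224, 119] -> 266
  [-10, -23, 18] -> [18, -23, -10] -> [126, -161, -70] -> 126
  [0, 36, 43, -2, -45] -> [-45, -2, 43, 36, 0] -> [-315, -14, 301, 252, 0] -> 301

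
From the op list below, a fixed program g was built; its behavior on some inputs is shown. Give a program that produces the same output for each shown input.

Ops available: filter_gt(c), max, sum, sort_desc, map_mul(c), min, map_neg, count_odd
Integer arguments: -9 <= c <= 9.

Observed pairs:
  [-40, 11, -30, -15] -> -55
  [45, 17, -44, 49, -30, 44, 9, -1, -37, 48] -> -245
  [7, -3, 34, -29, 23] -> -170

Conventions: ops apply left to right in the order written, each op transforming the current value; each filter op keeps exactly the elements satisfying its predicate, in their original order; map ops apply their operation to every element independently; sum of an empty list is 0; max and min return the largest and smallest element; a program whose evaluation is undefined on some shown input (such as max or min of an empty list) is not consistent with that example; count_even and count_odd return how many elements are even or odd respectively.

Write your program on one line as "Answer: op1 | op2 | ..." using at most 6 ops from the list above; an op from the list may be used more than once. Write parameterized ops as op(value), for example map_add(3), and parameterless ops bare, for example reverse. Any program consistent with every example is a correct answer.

filter_gt(0) | sort_desc | map_neg | map_mul(5) | min

Check, running the answer program on each example:
  [-40, 11, -30, -15] -> [11] -> [11] -> [-11] -> [-55] -> -55
  [45, 17, -44, 49, -30, 44, 9, -1, -37, 48] -> [45, 17, 49, 44, 9, 48] -> [49, 48, 45, 44, 17, 9] -> [-49, -48, -45, -44, -17, -9] -> [-245, -240, -225, -220, -85, -45] -> -245
  [7, -3, 34, -29, 23] -> [7, 34, 23] -> [34, 23, 7] -> [-34, -23, -7] -> [-170, -115, -35] -> -170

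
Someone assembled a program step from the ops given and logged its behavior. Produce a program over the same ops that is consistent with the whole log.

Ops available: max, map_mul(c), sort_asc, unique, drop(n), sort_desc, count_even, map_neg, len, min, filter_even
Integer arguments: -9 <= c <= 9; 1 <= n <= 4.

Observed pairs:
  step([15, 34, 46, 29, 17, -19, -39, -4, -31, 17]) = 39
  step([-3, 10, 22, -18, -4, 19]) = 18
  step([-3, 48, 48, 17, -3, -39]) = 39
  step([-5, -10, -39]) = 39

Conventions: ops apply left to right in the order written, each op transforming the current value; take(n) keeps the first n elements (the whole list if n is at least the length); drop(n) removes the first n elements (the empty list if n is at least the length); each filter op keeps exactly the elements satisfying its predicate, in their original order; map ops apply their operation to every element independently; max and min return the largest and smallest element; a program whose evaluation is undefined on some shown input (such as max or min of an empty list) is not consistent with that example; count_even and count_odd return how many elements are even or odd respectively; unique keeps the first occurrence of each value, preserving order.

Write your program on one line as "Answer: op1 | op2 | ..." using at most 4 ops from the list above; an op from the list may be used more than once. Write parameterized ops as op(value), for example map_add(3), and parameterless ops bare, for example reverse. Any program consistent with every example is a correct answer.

map_neg | sort_asc | max

Check, running the answer program on each example:
  [15, 34, 46, 29, 17, -19, -39, -4, -31, 17] -> [-15, -34, -46, -29, -17, 19, 39, 4, 31, -17] -> [-46, -34, -29, -17, -17, -15, 4, 19, 31, 39] -> 39
  [-3, 10, 22, -18, -4, 19] -> [3, -10, -22, 18, 4, -19] -> [-22, -19, -10, 3, 4, 18] -> 18
  [-3, 48, 48, 17, -3, -39] -> [3, -48, -48, -17, 3, 39] -> [-48, -48, -17, 3, 3, 39] -> 39
  [-5, -10, -39] -> [5, 10, 39] -> [5, 10, 39] -> 39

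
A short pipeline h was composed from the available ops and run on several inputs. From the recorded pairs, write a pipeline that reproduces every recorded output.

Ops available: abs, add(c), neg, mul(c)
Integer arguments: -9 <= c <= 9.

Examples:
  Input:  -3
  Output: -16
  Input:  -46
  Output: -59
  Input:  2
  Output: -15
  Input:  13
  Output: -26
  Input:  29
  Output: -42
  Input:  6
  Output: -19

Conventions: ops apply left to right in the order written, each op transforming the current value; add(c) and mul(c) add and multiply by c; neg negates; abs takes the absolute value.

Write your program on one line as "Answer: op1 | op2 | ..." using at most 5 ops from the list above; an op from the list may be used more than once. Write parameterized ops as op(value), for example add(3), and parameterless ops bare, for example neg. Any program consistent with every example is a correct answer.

abs | neg | add(-7) | add(-6)

Check, running the answer program on each example:
  -3 -> 3 -> -3 -> -10 -> -16
  -46 -> 46 -> -46 -> -53 -> -59
  2 -> 2 -> -2 -> -9 -> -15
  13 -> 13 -> -13 -> -20 -> -26
  29 -> 29 -> -29 -> -36 -> -42
  6 -> 6 -> -6 -> -13 -> -19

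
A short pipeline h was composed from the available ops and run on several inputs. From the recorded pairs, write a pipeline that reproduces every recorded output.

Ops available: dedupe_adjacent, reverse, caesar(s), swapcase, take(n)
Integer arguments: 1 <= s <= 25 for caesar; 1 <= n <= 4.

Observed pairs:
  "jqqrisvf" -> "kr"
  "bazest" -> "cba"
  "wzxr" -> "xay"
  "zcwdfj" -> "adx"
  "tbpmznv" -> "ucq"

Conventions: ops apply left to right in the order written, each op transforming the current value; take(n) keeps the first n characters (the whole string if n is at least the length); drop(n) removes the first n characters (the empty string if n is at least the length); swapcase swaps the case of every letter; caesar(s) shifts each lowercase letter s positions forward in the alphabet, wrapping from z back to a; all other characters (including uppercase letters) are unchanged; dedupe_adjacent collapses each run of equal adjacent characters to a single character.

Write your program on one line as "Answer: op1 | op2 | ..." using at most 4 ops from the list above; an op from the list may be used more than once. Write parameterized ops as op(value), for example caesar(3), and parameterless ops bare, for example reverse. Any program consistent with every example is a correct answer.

take(3) | dedupe_adjacent | caesar(1)

Check, running the answer program on each example:
  "jqqrisvf" -> "jqq" -> "jq" -> "kr"
  "bazest" -> "baz" -> "baz" -> "cba"
  "wzxr" -> "wzx" -> "wzx" -> "xay"
  "zcwdfj" -> "zcw" -> "zcw" -> "adx"
  "tbpmznv" -> "tbp" -> "tbp" -> "ucq"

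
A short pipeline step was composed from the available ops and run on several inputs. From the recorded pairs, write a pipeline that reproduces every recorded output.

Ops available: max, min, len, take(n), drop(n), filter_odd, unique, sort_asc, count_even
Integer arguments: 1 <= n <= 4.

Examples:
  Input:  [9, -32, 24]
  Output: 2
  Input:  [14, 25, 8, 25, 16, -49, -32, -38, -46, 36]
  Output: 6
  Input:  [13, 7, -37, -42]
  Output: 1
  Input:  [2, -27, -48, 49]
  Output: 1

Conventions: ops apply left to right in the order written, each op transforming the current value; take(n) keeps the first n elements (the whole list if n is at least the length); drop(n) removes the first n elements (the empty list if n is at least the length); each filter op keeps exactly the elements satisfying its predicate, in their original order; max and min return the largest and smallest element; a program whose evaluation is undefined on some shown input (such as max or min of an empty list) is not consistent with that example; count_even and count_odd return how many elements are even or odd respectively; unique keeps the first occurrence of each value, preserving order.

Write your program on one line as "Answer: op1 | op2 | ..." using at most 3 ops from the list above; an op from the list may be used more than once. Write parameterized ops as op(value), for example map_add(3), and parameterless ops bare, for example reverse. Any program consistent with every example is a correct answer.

drop(1) | count_even

Check, running the answer program on each example:
  [9, -32, 24] -> [-32, 24] -> 2
  [14, 25, 8, 25, 16, -49, -32, -38, -46, 36] -> [25, 8, 25, 16, -49, -32, -38, -46, 36] -> 6
  [13, 7, -37, -42] -> [7, -37, -42] -> 1
  [2, -27, -48, 49] -> [-27, -48, 49] -> 1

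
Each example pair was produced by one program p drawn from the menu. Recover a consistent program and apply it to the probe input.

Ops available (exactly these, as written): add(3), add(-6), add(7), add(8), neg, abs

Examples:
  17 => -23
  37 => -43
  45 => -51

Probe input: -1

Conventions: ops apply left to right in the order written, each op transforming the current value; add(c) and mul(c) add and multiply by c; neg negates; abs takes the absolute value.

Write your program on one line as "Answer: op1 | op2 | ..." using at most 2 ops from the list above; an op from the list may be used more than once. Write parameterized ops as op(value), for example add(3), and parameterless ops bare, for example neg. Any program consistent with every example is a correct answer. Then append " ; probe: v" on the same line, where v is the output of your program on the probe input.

neg | add(-6) ; probe: -5

Check, running the answer program on each example:
  17 -> -17 -> -23
  37 -> -37 -> -43
  45 -> -45 -> -51
  probe: -1 -> 1 -> -5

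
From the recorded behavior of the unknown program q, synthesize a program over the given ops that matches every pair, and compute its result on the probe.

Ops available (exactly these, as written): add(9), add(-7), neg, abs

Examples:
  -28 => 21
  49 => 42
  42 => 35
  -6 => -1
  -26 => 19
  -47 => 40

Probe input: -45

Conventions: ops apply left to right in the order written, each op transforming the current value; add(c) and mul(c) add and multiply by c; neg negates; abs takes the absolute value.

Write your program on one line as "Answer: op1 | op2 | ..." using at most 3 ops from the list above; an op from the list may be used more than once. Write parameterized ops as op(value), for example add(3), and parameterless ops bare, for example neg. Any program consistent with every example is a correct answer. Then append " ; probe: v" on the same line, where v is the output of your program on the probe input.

abs | add(-7) ; probe: 38

Check, running the answer program on each example:
  -28 -> 28 -> 21
  49 -> 49 -> 42
  42 -> 42 -> 35
  -6 -> 6 -> -1
  -26 -> 26 -> 19
  -47 -> 47 -> 40
  probe: -45 -> 45 -> 38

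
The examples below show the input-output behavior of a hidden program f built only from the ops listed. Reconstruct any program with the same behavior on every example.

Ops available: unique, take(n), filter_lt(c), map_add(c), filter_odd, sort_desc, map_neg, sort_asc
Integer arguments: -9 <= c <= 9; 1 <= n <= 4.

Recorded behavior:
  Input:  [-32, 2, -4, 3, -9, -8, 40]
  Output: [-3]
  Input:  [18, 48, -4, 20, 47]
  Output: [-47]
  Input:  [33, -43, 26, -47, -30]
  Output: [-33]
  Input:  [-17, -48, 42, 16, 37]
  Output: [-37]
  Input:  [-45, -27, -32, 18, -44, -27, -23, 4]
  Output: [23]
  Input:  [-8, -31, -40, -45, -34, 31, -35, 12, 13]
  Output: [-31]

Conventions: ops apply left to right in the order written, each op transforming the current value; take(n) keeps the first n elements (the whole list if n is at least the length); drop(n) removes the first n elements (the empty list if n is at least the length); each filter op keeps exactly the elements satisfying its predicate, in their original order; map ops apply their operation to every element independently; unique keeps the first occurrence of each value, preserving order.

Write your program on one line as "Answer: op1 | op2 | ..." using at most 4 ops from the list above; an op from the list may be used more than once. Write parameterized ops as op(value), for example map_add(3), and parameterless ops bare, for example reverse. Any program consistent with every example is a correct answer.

map_neg | filter_odd | sort_asc | take(1)

Check, running the answer program on each example:
  [-32, 2, -4, 3, -9, -8, 40] -> [32, -2, 4, -3, 9, 8, -40] -> [-3, 9] -> [-3, 9] -> [-3]
  [18, 48, -4, 20, 47] -> [-18, -48, 4, -20, -47] -> [-47] -> [-47] -> [-47]
  [33, -43, 26, -47, -30] -> [-33, 43, -26, 47, 30] -> [-33, 43, 47] -> [-33, 43, 47] -> [-33]
  [-17, -48, 42, 16, 37] -> [17, 48, -42, -16, -37] -> [17, -37] -> [-37, 17] -> [-37]
  [-45, -27, -32, 18, -44, -27, -23, 4] -> [45, 27, 32, -18, 44, 27, 23, -4] -> [45, 27, 27, 23] -> [23, 27, 27, 45] -> [23]
  [-8, -31, -40, -45, -34, 31, -35, 12, 13] -> [8, 31, 40, 45, 34, -31, 35, -12, -13] -> [31, 45, -31, 35, -13] -> [-31, -13, 31, 35, 45] -> [-31]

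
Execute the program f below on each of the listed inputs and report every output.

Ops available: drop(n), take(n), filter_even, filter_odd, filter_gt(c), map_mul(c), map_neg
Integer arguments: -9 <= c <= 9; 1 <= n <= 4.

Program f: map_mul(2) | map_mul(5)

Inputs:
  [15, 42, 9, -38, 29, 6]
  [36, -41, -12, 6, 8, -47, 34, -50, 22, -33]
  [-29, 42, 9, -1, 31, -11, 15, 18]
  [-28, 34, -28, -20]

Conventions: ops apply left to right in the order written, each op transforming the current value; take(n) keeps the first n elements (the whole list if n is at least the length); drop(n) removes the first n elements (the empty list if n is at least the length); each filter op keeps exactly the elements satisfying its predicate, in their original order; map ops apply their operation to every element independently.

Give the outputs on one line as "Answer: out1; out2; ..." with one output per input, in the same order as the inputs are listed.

Execution, op by op:
  [15, 42, 9, -38, 29, 6] -> [30, 84, 18, -76, 58, 12] -> [150, 420, 90, -380, 290, 60]
  [36, -41, -12, 6, 8, -47, 34, -50, 22, -33] -> [72, -82, -24, 12, 16, -94, 68, -100, 44, -66] -> [360, -410, -120, 60, 80, -470, 340, -500, 220, -330]
  [-29, 42, 9, -1, 31, -11, 15, 18] -> [-58, 84, 18, -2, 62, -22, 30, 36] -> [-290, 420, 90, -10, 310, -110, 150, 180]
  [-28, 34, -28, -20] -> [-56, 68, -56, -40] -> [-280, 340, -280, -200]

[150, 420, 90, -380, 290, 60]; [360, -410, -120, 60, 80, -470, 340, -500, 220, -330]; [-290, 420, 90, -10, 310, -110, 150, 180]; [-280, 340, -280, -200]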